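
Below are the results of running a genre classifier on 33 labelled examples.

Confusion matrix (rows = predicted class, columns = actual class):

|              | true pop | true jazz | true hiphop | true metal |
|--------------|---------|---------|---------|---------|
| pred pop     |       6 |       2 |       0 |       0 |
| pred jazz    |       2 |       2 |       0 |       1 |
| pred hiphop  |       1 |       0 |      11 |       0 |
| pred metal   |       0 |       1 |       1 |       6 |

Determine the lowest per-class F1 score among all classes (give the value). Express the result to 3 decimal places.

0.400

Per-class F1 score (2·TP/(2·TP+FP+FN)):
  pop: TP=6, FP=2+0+0=2, FN=2+1+0=3 → 12/17 = 0.7059
  jazz: TP=2, FP=2+0+1=3, FN=2+0+1=3 → 4/10 = 0.4000
  hiphop: TP=11, FP=1+0+0=1, FN=0+0+1=1 → 22/24 = 0.9167
  metal: TP=6, FP=0+1+1=2, FN=0+1+0=1 → 12/15 = 0.8000
Lowest is class 'jazz' with F1 score = 0.400.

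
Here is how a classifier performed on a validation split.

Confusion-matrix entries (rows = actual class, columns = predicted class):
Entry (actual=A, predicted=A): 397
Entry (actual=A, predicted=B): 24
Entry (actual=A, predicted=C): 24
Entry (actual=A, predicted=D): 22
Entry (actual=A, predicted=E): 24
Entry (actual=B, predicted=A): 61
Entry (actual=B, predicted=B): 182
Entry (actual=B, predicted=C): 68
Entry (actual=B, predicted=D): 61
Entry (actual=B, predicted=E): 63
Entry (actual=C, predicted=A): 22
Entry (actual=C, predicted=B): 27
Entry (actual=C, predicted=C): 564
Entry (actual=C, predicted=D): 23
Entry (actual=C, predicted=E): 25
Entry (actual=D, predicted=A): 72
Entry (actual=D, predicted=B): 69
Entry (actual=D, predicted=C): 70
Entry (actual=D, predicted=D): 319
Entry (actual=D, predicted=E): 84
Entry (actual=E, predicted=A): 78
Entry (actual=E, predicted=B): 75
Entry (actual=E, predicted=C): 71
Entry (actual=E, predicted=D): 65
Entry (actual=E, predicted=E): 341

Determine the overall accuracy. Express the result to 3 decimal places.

Accuracy = trace / total = (397+182+564+319+341=1803) / 2831 = 1803/2831 = 0.637

0.637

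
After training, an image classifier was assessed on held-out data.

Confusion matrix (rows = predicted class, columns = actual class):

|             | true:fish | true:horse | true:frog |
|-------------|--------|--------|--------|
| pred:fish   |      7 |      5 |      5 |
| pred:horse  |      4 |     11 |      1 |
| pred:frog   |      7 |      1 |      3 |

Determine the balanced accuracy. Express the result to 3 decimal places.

Balanced accuracy = mean of per-class recall.
  fish: recall = 7/18 = 0.3889
  horse: recall = 11/17 = 0.6471
  frog: recall = 3/9 = 0.3333
Mean = (0.3889 + 0.6471 + 0.3333) / 3 = 0.456

0.456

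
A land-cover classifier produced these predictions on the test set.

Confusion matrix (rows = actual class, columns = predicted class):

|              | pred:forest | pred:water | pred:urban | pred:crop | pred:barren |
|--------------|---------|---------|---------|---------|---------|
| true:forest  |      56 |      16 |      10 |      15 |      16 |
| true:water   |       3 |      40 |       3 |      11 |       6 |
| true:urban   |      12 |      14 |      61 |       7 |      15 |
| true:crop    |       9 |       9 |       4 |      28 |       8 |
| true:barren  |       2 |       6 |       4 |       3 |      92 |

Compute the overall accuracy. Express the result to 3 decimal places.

Accuracy = trace / total = (56+40+61+28+92=277) / 450 = 277/450 = 0.616

0.616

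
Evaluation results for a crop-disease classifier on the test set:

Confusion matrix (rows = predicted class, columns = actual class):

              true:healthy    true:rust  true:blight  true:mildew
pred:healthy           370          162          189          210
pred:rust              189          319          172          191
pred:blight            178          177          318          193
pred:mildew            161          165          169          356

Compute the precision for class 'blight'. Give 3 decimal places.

0.367

Take TP from the diagonal, FP from the rest of the 'blight' prediction marginal, FN from the rest of the 'blight' actual marginal.
precision = TP/(TP+FP).
blight: TP=318, FP=178+177+193=548 → 318/866 = 0.3672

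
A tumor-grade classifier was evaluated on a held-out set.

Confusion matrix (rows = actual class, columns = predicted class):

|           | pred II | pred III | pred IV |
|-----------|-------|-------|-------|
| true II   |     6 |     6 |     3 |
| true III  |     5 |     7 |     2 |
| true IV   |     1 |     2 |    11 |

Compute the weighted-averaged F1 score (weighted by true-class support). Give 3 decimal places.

Per-class F1 score (2·TP/(2·TP+FP+FN)):
  II: TP=6, FP=5+1=6, FN=6+3=9 → 12/27 = 0.4444
  III: TP=7, FP=6+2=8, FN=5+2=7 → 14/29 = 0.4828
  IV: TP=11, FP=3+2=5, FN=1+2=3 → 22/30 = 0.7333
Weighted-F1 score = Σ (supportᵢ/N)·F1 scoreᵢ with N=43: (15/43)·0.4444 + (14/43)·0.4828 + (14/43)·0.7333 = 0.551

0.551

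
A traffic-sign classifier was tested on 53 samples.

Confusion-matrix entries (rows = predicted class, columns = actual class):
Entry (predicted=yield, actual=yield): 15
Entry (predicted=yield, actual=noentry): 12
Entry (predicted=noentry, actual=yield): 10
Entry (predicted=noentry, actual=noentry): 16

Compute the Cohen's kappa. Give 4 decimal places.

0.1707

Observed agreement pₒ = trace/N = 31/53 = 0.58491
Expected agreement pₑ = Σ (rowᵢ·colᵢ)/N² = (25·27 + 28·26)/53² = 0.49947
κ = (pₒ − pₑ)/(1 − pₑ) = (0.58491 − 0.49947)/(1 − 0.49947) = 0.1707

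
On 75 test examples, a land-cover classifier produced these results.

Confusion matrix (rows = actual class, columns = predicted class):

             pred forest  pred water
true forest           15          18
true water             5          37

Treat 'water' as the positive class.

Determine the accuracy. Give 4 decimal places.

Accuracy = (TP+TN)/N = (37+15)/75 = 0.6933

0.6933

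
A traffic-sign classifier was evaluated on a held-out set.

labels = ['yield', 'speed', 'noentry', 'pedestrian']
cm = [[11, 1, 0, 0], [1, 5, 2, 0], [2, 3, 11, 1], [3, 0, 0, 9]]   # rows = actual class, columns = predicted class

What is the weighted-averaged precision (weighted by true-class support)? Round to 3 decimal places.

0.763

Per-class precision (TP/(TP+FP)):
  yield: TP=11, FP=1+2+3=6 → 11/17 = 0.6471
  speed: TP=5, FP=1+3+0=4 → 5/9 = 0.5556
  noentry: TP=11, FP=0+2+0=2 → 11/13 = 0.8462
  pedestrian: TP=9, FP=0+0+1=1 → 9/10 = 0.9000
Weighted-precision = Σ (supportᵢ/N)·precisionᵢ with N=49: (12/49)·0.6471 + (8/49)·0.5556 + (17/49)·0.8462 + (12/49)·0.9000 = 0.763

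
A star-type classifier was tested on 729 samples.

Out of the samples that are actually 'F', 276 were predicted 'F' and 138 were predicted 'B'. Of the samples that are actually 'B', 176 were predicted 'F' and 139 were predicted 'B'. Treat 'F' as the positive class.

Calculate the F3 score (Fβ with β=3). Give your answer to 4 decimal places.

Fβ = (1+β²)·TP / ((1+β²)·TP + β²·FN + FP), with β²=9
= 10·276 / (10·276 + 9·138 + 176) = 0.6606

0.6606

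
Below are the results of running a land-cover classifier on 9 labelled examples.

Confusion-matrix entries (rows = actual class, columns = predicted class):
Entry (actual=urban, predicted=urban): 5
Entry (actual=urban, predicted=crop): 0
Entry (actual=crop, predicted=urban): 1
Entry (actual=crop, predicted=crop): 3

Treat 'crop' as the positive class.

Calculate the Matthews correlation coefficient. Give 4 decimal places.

0.7906

MCC = (TP·TN − FP·FN) / √((TP+FP)(TP+FN)(TN+FP)(TN+FN))
Numerator = 3·5 − 0·1 = 15
Denominator = √(3·4·5·6) = √360 = 18.9737
MCC = 15 / 18.9737 = 0.7906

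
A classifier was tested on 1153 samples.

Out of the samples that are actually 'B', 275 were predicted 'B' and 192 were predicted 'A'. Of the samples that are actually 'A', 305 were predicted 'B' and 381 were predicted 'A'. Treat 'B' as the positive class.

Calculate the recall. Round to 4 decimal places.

Recall = TP/(TP+FN) = 275/(275+192) = 275/467 = 0.5889

0.5889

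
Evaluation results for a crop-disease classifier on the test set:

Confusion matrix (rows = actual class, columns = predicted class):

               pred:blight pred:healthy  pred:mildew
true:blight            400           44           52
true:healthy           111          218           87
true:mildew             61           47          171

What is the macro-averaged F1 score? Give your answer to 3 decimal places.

Per-class F1 score (2·TP/(2·TP+FP+FN)):
  blight: TP=400, FP=111+61=172, FN=44+52=96 → 800/1068 = 0.7491
  healthy: TP=218, FP=44+47=91, FN=111+87=198 → 436/725 = 0.6014
  mildew: TP=171, FP=52+87=139, FN=61+47=108 → 342/589 = 0.5806
Macro-F1 score = mean = (0.7491 + 0.6014 + 0.5806) / 3 = 0.644

0.644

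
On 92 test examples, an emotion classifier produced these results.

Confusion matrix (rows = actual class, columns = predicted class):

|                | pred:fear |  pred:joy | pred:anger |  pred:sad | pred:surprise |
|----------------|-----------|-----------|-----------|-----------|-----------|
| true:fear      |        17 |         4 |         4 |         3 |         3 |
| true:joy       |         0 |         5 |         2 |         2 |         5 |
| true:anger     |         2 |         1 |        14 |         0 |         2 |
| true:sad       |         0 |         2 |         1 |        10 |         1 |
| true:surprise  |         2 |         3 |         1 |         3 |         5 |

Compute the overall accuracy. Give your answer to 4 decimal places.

Accuracy = trace / total = (17+5+14+10+5=51) / 92 = 51/92 = 0.5543

0.5543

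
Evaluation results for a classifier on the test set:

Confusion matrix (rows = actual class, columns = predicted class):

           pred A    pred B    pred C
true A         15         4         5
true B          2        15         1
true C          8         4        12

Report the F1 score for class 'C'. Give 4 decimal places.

Take TP from the diagonal, FP from the rest of the 'C' prediction marginal, FN from the rest of the 'C' actual marginal.
F1 score = 2·TP/(2·TP+FP+FN).
C: TP=12, FP=5+1=6, FN=8+4=12 → 24/42 = 0.57143

0.5714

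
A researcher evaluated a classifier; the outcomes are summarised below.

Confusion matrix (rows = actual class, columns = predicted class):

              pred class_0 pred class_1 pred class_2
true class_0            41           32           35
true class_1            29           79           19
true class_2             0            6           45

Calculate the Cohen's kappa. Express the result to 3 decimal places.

0.363

Observed agreement pₒ = trace/N = 165/286 = 0.5769
Expected agreement pₑ = Σ (rowᵢ·colᵢ)/N² = (108·70 + 127·117 + 51·99)/286² = 0.3358
κ = (pₒ − pₑ)/(1 − pₑ) = (0.5769 − 0.3358)/(1 − 0.3358) = 0.363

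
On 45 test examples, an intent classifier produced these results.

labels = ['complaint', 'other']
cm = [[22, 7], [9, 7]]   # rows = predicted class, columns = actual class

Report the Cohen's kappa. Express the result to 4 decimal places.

Observed agreement pₒ = trace/N = 29/45 = 0.64444
Expected agreement pₑ = Σ (rowᵢ·colᵢ)/N² = (31·29 + 14·16)/45² = 0.55457
κ = (pₒ − pₑ)/(1 − pₑ) = (0.64444 − 0.55457)/(1 − 0.55457) = 0.2018

0.2018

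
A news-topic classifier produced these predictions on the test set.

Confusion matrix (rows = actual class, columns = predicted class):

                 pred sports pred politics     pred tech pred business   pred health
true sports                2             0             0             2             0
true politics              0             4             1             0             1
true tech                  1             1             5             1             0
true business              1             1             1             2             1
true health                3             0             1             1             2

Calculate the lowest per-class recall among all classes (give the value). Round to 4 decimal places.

0.2857

Per-class recall (TP/(TP+FN)):
  sports: TP=2, FN=0+0+2+0=2 → 2/4 = 0.50000
  politics: TP=4, FN=0+1+0+1=2 → 4/6 = 0.66667
  tech: TP=5, FN=1+1+1+0=3 → 5/8 = 0.62500
  business: TP=2, FN=1+1+1+1=4 → 2/6 = 0.33333
  health: TP=2, FN=3+0+1+1=5 → 2/7 = 0.28571
Lowest is class 'health' with recall = 0.2857.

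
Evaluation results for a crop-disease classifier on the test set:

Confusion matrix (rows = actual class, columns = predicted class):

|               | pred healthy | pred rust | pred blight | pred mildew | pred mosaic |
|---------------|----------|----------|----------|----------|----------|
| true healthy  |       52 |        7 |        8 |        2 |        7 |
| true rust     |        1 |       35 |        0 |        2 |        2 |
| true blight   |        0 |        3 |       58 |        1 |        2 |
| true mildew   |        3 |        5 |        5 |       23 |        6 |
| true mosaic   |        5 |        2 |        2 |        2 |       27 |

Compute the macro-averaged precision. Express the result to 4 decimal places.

0.7401

Per-class precision (TP/(TP+FP)):
  healthy: TP=52, FP=1+0+3+5=9 → 52/61 = 0.85246
  rust: TP=35, FP=7+3+5+2=17 → 35/52 = 0.67308
  blight: TP=58, FP=8+0+5+2=15 → 58/73 = 0.79452
  mildew: TP=23, FP=2+2+1+2=7 → 23/30 = 0.76667
  mosaic: TP=27, FP=7+2+2+6=17 → 27/44 = 0.61364
Macro-precision = mean = (0.85246 + 0.67308 + 0.79452 + 0.76667 + 0.61364) / 5 = 0.7401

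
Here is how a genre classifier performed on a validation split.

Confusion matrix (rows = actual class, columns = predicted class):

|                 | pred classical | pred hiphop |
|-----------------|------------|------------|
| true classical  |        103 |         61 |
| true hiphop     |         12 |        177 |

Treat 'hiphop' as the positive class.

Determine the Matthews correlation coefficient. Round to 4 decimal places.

MCC = (TP·TN − FP·FN) / √((TP+FP)(TP+FN)(TN+FP)(TN+FN))
Numerator = 177·103 − 61·12 = 17499
Denominator = √(238·189·164·115) = √848360520 = 29126.6291
MCC = 17499 / 29126.6291 = 0.6008

0.6008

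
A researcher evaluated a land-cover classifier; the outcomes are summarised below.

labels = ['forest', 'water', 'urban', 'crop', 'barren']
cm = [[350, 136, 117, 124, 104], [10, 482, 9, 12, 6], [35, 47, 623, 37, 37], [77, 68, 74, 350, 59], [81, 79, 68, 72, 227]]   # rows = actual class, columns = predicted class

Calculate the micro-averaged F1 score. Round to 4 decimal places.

0.6188

Micro-averaging pools counts across classes: ΣTP=2032, ΣFP=1252, ΣFN=1252.
Micro-F1 score = 2·TP/(2·TP+FP+FN) on pooled counts = 0.6188 (equals overall accuracy in single-label multiclass).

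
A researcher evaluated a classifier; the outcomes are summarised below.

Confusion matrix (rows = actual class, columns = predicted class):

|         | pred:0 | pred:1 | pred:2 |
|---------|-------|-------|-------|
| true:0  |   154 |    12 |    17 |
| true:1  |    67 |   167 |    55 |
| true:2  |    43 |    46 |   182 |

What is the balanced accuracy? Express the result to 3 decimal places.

0.697

Balanced accuracy = mean of per-class recall.
  0: recall = 154/183 = 0.8415
  1: recall = 167/289 = 0.5779
  2: recall = 182/271 = 0.6716
Mean = (0.8415 + 0.5779 + 0.6716) / 3 = 0.697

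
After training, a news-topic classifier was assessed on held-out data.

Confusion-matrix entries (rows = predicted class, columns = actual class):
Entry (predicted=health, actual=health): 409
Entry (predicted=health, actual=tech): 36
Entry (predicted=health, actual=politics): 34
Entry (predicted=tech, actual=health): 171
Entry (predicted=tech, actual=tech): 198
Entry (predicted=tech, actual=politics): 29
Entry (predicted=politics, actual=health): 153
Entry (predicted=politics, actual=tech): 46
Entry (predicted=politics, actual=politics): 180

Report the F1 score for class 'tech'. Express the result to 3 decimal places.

0.584

Take TP from the diagonal, FP from the rest of the 'tech' prediction marginal, FN from the rest of the 'tech' actual marginal.
F1 score = 2·TP/(2·TP+FP+FN).
tech: TP=198, FP=171+29=200, FN=36+46=82 → 396/678 = 0.5841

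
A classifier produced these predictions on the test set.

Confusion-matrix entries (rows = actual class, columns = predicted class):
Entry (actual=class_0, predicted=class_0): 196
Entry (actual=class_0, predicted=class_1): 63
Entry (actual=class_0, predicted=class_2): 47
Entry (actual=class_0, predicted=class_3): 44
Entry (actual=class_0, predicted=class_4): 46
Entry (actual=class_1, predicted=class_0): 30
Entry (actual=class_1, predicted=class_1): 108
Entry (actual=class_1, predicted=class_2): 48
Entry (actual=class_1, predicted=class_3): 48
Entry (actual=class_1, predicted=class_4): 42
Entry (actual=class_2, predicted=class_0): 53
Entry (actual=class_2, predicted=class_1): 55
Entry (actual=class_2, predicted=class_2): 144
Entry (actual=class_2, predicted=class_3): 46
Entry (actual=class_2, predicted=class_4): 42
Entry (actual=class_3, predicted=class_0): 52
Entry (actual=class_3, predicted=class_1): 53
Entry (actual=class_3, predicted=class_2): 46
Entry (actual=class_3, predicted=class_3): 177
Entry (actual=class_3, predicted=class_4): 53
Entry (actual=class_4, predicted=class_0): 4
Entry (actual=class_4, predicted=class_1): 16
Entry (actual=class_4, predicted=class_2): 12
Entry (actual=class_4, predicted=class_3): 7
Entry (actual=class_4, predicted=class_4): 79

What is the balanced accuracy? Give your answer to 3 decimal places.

0.489

Balanced accuracy = mean of per-class recall.
  class_0: recall = 196/396 = 0.4949
  class_1: recall = 108/276 = 0.3913
  class_2: recall = 144/340 = 0.4235
  class_3: recall = 177/381 = 0.4646
  class_4: recall = 79/118 = 0.6695
Mean = (0.4949 + 0.3913 + 0.4235 + 0.4646 + 0.6695) / 5 = 0.489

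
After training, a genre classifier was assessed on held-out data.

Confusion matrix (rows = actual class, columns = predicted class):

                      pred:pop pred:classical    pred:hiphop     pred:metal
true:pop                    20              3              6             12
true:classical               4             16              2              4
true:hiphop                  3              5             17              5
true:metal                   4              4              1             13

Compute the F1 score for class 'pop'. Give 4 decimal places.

0.5556

Treat 'pop' as positive and all other classes as negative.
F1 score = 2·TP/(2·TP+FP+FN).
pop: TP=20, FP=4+3+4=11, FN=3+6+12=21 → 40/72 = 0.55556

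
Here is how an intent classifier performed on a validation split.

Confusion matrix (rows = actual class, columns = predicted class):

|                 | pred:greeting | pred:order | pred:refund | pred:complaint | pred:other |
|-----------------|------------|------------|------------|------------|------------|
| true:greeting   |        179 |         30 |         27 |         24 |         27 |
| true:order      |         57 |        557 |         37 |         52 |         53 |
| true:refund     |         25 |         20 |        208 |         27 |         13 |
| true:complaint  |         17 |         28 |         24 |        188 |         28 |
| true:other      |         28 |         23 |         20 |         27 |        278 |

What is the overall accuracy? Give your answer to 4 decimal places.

0.7061

Accuracy = trace / total = (179+557+208+188+278=1410) / 1997 = 1410/1997 = 0.7061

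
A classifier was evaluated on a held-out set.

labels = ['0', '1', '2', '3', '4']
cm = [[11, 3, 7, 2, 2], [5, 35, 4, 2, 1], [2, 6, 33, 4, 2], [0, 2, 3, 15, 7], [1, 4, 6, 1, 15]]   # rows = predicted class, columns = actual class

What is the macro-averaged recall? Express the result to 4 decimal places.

0.6164

Per-class recall (TP/(TP+FN)):
  0: TP=11, FN=5+2+0+1=8 → 11/19 = 0.57895
  1: TP=35, FN=3+6+2+4=15 → 35/50 = 0.70000
  2: TP=33, FN=7+4+3+6=20 → 33/53 = 0.62264
  3: TP=15, FN=2+2+4+1=9 → 15/24 = 0.62500
  4: TP=15, FN=2+1+2+7=12 → 15/27 = 0.55556
Macro-recall = mean = (0.57895 + 0.70000 + 0.62264 + 0.62500 + 0.55556) / 5 = 0.6164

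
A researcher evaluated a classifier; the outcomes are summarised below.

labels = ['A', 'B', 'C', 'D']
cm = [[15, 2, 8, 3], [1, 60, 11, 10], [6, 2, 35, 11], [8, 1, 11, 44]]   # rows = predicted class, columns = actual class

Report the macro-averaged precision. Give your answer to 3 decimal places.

0.651

Per-class precision (TP/(TP+FP)):
  A: TP=15, FP=2+8+3=13 → 15/28 = 0.5357
  B: TP=60, FP=1+11+10=22 → 60/82 = 0.7317
  C: TP=35, FP=6+2+11=19 → 35/54 = 0.6481
  D: TP=44, FP=8+1+11=20 → 44/64 = 0.6875
Macro-precision = mean = (0.5357 + 0.7317 + 0.6481 + 0.6875) / 4 = 0.651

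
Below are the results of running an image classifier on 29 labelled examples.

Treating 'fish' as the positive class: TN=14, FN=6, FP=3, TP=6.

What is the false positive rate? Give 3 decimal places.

0.176

FPR = FP/(FP+TN) = 3/(3+14) = 0.176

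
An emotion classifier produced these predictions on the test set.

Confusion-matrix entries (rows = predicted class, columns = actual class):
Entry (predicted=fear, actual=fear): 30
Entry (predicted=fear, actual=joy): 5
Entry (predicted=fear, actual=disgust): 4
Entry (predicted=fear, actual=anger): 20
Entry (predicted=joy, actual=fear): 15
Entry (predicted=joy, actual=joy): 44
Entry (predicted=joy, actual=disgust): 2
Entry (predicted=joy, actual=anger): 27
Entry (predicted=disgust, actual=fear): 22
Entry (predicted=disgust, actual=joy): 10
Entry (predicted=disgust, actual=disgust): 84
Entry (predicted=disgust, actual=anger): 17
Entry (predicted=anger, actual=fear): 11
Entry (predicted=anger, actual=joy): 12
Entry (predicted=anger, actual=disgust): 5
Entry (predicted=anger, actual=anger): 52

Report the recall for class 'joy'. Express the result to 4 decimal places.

One-vs-rest for 'joy': TP = diagonal; FP = other classes predicted 'joy'; FN = 'joy' predicted as other.
recall = TP/(TP+FN).
joy: TP=44, FN=5+10+12=27 → 44/71 = 0.61972

0.6197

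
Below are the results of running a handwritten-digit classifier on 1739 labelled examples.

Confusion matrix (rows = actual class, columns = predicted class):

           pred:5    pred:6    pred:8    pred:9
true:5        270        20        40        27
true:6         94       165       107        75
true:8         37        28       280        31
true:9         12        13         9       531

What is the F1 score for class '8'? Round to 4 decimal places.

F1 score = 2·TP/(2·TP+FP+FN).
8: TP=280, FP=40+107+9=156, FN=37+28+31=96 → 560/812 = 0.68966

0.6897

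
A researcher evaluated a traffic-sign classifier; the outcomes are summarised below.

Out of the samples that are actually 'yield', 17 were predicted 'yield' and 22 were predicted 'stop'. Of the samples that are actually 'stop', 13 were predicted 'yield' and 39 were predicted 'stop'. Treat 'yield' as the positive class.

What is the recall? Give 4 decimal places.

0.4359

Recall = TP/(TP+FN) = 17/(17+22) = 17/39 = 0.4359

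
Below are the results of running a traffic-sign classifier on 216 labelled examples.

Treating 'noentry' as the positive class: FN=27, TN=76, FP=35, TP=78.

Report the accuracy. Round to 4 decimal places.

Accuracy = (TP+TN)/N = (78+76)/216 = 0.7130

0.7130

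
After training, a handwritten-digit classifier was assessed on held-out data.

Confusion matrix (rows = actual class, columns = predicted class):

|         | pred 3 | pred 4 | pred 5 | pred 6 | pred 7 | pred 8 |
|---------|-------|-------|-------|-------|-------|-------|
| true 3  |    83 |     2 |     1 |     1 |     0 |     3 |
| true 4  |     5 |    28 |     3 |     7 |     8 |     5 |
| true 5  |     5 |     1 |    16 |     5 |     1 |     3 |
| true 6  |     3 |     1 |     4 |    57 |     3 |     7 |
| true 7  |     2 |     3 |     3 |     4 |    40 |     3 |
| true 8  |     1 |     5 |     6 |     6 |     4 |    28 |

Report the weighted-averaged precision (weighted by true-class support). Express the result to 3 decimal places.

0.703

Per-class precision (TP/(TP+FP)):
  3: TP=83, FP=5+5+3+2+1=16 → 83/99 = 0.8384
  4: TP=28, FP=2+1+1+3+5=12 → 28/40 = 0.7000
  5: TP=16, FP=1+3+4+3+6=17 → 16/33 = 0.4848
  6: TP=57, FP=1+7+5+4+6=23 → 57/80 = 0.7125
  7: TP=40, FP=0+8+1+3+4=16 → 40/56 = 0.7143
  8: TP=28, FP=3+5+3+7+3=21 → 28/49 = 0.5714
Weighted-precision = Σ (supportᵢ/N)·precisionᵢ with N=357: (90/357)·0.8384 + (56/357)·0.7000 + (31/357)·0.4848 + (75/357)·0.7125 + (55/357)·0.7143 + (50/357)·0.5714 = 0.703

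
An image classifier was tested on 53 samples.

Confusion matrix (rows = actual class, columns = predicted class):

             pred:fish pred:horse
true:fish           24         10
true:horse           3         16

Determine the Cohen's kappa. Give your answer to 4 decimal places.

Observed agreement pₒ = trace/N = 40/53 = 0.75472
Expected agreement pₑ = Σ (rowᵢ·colᵢ)/N² = (34·27 + 19·26)/53² = 0.50267
κ = (pₒ − pₑ)/(1 − pₑ) = (0.75472 − 0.50267)/(1 − 0.50267) = 0.5068

0.5068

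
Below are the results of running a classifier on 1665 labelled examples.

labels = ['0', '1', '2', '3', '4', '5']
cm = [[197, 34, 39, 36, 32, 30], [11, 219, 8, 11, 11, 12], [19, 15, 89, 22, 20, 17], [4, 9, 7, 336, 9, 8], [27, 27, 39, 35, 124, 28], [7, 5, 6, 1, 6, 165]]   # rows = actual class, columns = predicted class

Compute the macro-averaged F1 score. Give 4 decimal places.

Per-class F1 score (2·TP/(2·TP+FP+FN)):
  0: TP=197, FP=11+19+4+27+7=68, FN=34+39+36+32+30=171 → 394/633 = 0.62243
  1: TP=219, FP=34+15+9+27+5=90, FN=11+8+11+11+12=53 → 438/581 = 0.75387
  2: TP=89, FP=39+8+7+39+6=99, FN=19+15+22+20+17=93 → 178/370 = 0.48108
  3: TP=336, FP=36+11+22+35+1=105, FN=4+9+7+9+8=37 → 672/814 = 0.82555
  4: TP=124, FP=32+11+20+9+6=78, FN=27+27+39+35+28=156 → 248/482 = 0.51452
  5: TP=165, FP=30+12+17+8+28=95, FN=7+5+6+1+6=25 → 330/450 = 0.73333
Macro-F1 score = mean = (0.62243 + 0.75387 + 0.48108 + 0.82555 + 0.51452 + 0.73333) / 6 = 0.6551

0.6551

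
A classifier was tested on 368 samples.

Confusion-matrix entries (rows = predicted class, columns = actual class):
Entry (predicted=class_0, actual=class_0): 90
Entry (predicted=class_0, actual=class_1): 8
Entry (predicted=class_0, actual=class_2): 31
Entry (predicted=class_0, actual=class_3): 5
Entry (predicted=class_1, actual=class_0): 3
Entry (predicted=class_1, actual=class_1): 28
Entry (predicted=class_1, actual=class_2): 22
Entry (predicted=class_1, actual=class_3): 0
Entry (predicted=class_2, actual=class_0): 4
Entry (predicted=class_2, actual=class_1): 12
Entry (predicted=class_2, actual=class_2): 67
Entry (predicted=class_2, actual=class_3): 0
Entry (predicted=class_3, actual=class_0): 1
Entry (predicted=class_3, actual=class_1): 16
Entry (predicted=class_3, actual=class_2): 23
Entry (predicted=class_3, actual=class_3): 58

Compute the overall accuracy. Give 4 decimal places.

Accuracy = trace / total = (90+28+67+58=243) / 368 = 243/368 = 0.6603

0.6603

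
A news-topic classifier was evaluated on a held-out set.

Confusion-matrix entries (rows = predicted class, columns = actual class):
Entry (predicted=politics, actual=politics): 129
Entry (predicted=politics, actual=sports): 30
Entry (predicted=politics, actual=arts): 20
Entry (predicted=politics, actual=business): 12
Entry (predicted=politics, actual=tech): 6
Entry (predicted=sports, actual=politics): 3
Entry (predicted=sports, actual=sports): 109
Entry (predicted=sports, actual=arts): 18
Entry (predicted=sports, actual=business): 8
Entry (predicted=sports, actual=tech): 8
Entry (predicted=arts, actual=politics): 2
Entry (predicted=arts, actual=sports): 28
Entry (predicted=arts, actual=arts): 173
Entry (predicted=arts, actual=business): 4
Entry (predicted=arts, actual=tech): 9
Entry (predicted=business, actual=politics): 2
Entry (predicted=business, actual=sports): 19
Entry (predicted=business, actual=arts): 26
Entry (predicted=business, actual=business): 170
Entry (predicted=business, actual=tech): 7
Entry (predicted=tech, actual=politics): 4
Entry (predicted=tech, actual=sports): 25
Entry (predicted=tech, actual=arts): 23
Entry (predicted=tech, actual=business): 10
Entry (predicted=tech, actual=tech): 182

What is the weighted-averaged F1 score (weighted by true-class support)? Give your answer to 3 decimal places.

0.736

Per-class F1 score (2·TP/(2·TP+FP+FN)):
  politics: TP=129, FP=30+20+12+6=68, FN=3+2+2+4=11 → 258/337 = 0.7656
  sports: TP=109, FP=3+18+8+8=37, FN=30+28+19+25=102 → 218/357 = 0.6106
  arts: TP=173, FP=2+28+4+9=43, FN=20+18+26+23=87 → 346/476 = 0.7269
  business: TP=170, FP=2+19+26+7=54, FN=12+8+4+10=34 → 340/428 = 0.7944
  tech: TP=182, FP=4+25+23+10=62, FN=6+8+9+7=30 → 364/456 = 0.7982
Weighted-F1 score = Σ (supportᵢ/N)·F1 scoreᵢ with N=1027: (140/1027)·0.7656 + (211/1027)·0.6106 + (260/1027)·0.7269 + (204/1027)·0.7944 + (212/1027)·0.7982 = 0.736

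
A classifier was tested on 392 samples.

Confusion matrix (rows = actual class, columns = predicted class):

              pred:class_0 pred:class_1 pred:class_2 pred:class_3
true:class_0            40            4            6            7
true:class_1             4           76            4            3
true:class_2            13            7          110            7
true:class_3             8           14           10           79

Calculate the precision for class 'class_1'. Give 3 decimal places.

0.752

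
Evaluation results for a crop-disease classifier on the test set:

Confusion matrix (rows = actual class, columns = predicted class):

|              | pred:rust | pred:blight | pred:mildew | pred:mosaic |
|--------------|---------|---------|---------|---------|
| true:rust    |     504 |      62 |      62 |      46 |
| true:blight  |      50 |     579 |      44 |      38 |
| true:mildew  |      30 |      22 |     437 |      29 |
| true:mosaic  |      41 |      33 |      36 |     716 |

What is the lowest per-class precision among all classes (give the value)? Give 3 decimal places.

0.755

Per-class precision (TP/(TP+FP)):
  rust: TP=504, FP=50+30+41=121 → 504/625 = 0.8064
  blight: TP=579, FP=62+22+33=117 → 579/696 = 0.8319
  mildew: TP=437, FP=62+44+36=142 → 437/579 = 0.7547
  mosaic: TP=716, FP=46+38+29=113 → 716/829 = 0.8637
Lowest is class 'mildew' with precision = 0.755.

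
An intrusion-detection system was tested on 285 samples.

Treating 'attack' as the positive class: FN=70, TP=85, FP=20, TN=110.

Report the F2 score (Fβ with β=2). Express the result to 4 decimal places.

0.5862

Fβ = (1+β²)·TP / ((1+β²)·TP + β²·FN + FP), with β²=4
= 5·85 / (5·85 + 4·70 + 20) = 0.5862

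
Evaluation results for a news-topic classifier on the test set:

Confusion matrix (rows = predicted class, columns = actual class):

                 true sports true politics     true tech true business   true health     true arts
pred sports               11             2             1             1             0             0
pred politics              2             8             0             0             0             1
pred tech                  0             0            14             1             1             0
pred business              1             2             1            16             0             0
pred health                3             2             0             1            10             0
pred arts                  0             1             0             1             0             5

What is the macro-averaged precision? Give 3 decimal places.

Per-class precision (TP/(TP+FP)):
  sports: TP=11, FP=2+1+1+0+0=4 → 11/15 = 0.7333
  politics: TP=8, FP=2+0+0+0+1=3 → 8/11 = 0.7273
  tech: TP=14, FP=0+0+1+1+0=2 → 14/16 = 0.8750
  business: TP=16, FP=1+2+1+0+0=4 → 16/20 = 0.8000
  health: TP=10, FP=3+2+0+1+0=6 → 10/16 = 0.6250
  arts: TP=5, FP=0+1+0+1+0=2 → 5/7 = 0.7143
Macro-precision = mean = (0.7333 + 0.7273 + 0.8750 + 0.8000 + 0.6250 + 0.7143) / 6 = 0.746

0.746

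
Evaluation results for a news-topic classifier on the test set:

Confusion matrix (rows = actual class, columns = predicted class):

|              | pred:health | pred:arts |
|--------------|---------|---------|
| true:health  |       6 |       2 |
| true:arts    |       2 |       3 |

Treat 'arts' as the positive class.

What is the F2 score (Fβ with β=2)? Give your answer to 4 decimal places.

0.6000

Fβ = (1+β²)·TP / ((1+β²)·TP + β²·FN + FP), with β²=4
= 5·3 / (5·3 + 4·2 + 2) = 0.6000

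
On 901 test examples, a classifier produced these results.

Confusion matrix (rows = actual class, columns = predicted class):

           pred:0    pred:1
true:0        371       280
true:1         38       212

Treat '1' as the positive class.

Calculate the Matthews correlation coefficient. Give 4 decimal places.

0.3758

MCC = (TP·TN − FP·FN) / √((TP+FP)(TP+FN)(TN+FP)(TN+FN))
Numerator = 212·371 − 280·38 = 68012
Denominator = √(492·250·651·409) = √32749857000 = 180969.2156
MCC = 68012 / 180969.2156 = 0.3758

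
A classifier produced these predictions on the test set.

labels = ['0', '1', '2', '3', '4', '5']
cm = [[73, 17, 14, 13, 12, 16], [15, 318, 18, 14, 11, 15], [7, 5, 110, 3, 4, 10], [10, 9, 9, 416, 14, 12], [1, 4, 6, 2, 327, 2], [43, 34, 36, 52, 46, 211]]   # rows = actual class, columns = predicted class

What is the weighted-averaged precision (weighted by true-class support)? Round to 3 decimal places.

0.769

Per-class precision (TP/(TP+FP)):
  0: TP=73, FP=15+7+10+1+43=76 → 73/149 = 0.4899
  1: TP=318, FP=17+5+9+4+34=69 → 318/387 = 0.8217
  2: TP=110, FP=14+18+9+6+36=83 → 110/193 = 0.5699
  3: TP=416, FP=13+14+3+2+52=84 → 416/500 = 0.8320
  4: TP=327, FP=12+11+4+14+46=87 → 327/414 = 0.7899
  5: TP=211, FP=16+15+10+12+2=55 → 211/266 = 0.7932
Weighted-precision = Σ (supportᵢ/N)·precisionᵢ with N=1909: (145/1909)·0.4899 + (391/1909)·0.8217 + (139/1909)·0.5699 + (470/1909)·0.8320 + (342/1909)·0.7899 + (422/1909)·0.7932 = 0.769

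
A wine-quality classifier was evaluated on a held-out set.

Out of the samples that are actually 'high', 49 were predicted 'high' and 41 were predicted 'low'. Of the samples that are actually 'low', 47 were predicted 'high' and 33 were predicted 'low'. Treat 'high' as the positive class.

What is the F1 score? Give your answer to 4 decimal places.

Precision = TP/(TP+FP) = 49/96 = 0.5104
Recall = TP/(TP+FN) = 49/90 = 0.5444
F1 = 2·TP/(2·TP+FP+FN) = 98/186 = 0.5269

0.5269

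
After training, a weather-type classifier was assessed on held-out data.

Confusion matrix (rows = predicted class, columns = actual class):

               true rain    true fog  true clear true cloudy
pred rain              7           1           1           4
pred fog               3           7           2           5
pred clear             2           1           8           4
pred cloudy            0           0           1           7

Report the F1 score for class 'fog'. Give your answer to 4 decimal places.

0.5385

Take TP from the diagonal, FP from the rest of the 'fog' prediction marginal, FN from the rest of the 'fog' actual marginal.
F1 score = 2·TP/(2·TP+FP+FN).
fog: TP=7, FP=3+2+5=10, FN=1+1+0=2 → 14/26 = 0.53846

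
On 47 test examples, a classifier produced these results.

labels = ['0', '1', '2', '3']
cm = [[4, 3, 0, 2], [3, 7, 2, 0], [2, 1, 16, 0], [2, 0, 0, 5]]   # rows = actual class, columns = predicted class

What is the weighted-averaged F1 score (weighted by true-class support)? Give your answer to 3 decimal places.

0.688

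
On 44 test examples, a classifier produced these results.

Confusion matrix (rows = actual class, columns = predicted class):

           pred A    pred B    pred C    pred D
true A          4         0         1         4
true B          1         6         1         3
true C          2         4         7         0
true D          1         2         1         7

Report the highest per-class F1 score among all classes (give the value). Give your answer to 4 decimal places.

Per-class F1 score (2·TP/(2·TP+FP+FN)):
  A: TP=4, FP=1+2+1=4, FN=0+1+4=5 → 8/17 = 0.47059
  B: TP=6, FP=0+4+2=6, FN=1+1+3=5 → 12/23 = 0.52174
  C: TP=7, FP=1+1+1=3, FN=2+4+0=6 → 14/23 = 0.60870
  D: TP=7, FP=4+3+0=7, FN=1+2+1=4 → 14/25 = 0.56000
Highest is class 'C' with F1 score = 0.6087.

0.6087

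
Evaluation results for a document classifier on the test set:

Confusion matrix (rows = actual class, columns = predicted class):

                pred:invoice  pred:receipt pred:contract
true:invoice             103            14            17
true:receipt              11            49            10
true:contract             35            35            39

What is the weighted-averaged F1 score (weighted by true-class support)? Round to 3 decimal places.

Per-class F1 score (2·TP/(2·TP+FP+FN)):
  invoice: TP=103, FP=11+35=46, FN=14+17=31 → 206/283 = 0.7279
  receipt: TP=49, FP=14+35=49, FN=11+10=21 → 98/168 = 0.5833
  contract: TP=39, FP=17+10=27, FN=35+35=70 → 78/175 = 0.4457
Weighted-F1 score = Σ (supportᵢ/N)·F1 scoreᵢ with N=313: (134/313)·0.7279 + (70/313)·0.5833 + (109/313)·0.4457 = 0.597

0.597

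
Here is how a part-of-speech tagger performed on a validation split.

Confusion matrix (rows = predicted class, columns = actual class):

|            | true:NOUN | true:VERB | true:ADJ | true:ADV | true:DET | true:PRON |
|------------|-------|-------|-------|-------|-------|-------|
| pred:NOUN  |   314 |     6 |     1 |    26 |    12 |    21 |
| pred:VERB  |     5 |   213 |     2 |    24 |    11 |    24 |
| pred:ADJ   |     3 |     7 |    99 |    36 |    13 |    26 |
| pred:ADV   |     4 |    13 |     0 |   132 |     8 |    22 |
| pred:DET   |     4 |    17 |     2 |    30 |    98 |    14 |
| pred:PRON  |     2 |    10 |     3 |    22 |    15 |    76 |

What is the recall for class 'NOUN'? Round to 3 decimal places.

recall = TP/(TP+FN).
NOUN: TP=314, FN=5+3+4+4+2=18 → 314/332 = 0.9458

0.946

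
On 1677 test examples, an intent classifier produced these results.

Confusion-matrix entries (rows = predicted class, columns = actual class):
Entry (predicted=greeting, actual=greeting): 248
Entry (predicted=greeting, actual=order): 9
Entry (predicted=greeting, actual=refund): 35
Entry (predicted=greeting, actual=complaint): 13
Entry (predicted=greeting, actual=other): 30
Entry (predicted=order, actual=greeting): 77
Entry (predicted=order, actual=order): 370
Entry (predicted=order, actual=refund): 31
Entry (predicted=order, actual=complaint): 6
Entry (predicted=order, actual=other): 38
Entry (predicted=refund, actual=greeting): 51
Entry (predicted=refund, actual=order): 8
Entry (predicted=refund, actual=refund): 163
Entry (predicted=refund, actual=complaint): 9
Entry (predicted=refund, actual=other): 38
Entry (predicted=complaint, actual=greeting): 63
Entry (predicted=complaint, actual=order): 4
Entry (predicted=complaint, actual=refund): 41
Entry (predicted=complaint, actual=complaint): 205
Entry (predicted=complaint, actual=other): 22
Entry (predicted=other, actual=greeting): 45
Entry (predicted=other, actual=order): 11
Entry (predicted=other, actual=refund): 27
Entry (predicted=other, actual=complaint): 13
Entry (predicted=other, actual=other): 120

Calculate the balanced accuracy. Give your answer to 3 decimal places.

0.660

Balanced accuracy = mean of per-class recall.
  greeting: recall = 248/484 = 0.5124
  order: recall = 370/402 = 0.9204
  refund: recall = 163/297 = 0.5488
  complaint: recall = 205/246 = 0.8333
  other: recall = 120/248 = 0.4839
Mean = (0.5124 + 0.9204 + 0.5488 + 0.8333 + 0.4839) / 5 = 0.660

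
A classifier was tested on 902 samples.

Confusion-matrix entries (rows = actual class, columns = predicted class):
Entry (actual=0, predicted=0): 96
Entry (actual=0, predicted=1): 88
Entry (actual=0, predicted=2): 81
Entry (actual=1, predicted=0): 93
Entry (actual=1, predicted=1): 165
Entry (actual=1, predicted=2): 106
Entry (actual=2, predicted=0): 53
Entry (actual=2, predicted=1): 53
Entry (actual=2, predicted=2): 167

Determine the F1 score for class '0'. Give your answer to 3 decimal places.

0.379

Treat '0' as positive and all other classes as negative.
F1 score = 2·TP/(2·TP+FP+FN).
0: TP=96, FP=93+53=146, FN=88+81=169 → 192/507 = 0.3787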